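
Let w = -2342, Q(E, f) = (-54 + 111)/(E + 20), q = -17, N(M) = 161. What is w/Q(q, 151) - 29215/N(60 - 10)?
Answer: -932147/3059 ≈ -304.72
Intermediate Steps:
Q(E, f) = 57/(20 + E)
w/Q(q, 151) - 29215/N(60 - 10) = -2342/(57/(20 - 17)) - 29215/161 = -2342/(57/3) - 29215*1/161 = -2342/(57*(⅓)) - 29215/161 = -2342/19 - 29215/161 = -932147/3059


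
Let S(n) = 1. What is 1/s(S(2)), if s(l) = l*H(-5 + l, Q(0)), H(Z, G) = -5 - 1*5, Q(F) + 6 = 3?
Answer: -⅒ ≈ -0.10000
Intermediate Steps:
Q(F) = -3 (Q(F) = -6 + 3 = -3)
H(Z, G) = -10 (H(Z, G) = -5 - 5 = -10)
s(l) = -10*l (s(l) = l*(-10) = -10*l)
1/s(S(2)) = 1/(-10*1) = 1/(-10) = -⅒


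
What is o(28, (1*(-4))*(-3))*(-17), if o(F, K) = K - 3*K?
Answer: 408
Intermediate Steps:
o(F, K) = -2*K
o(28, (1*(-4))*(-3))*(-17) = -2*1*(-4)*(-3)*(-17) = -(-8)*(-3)*(-17) = -2*12*(-17) = -24*(-17) = 408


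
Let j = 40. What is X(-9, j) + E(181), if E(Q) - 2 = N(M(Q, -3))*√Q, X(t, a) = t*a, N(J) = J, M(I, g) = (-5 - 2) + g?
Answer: -358 - 10*√181 ≈ -492.54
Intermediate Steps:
M(I, g) = -7 + g
X(t, a) = a*t
E(Q) = 2 - 10*√Q (E(Q) = 2 + (-7 - 3)*√Q = 2 - 10*√Q)
X(-9, j) + E(181) = 40*(-9) + (2 - 10*√181) = -360 + (2 - 10*√181) = -358 - 10*√181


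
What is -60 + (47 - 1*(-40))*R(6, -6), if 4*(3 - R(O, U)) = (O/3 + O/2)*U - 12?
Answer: 2229/2 ≈ 1114.5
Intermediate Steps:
R(O, U) = 6 - 5*O*U/24 (R(O, U) = 3 - ((O/3 + O/2)*U - 12)/4 = 3 - ((5*O/6)*U - 12)/4 = 3 - (5*O*U/6 - 12)/4 = 3 - (-12 + 5*O*U/6)/4 = 3 + (3 - 5*O*U/24) = 6 - 5*O*U/24)
-60 + (47 - 1*(-40))*R(6, -6) = -60 + (47 - 1*(-40))*(6 - 5/24*6*(-6)) = -60 + (47 + 40)*(6 + 15/2) = -60 + 87*(27/2) = -60 + 2349/2 = 2229/2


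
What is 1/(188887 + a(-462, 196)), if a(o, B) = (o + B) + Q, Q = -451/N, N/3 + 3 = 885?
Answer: 2646/499090715 ≈ 5.3016e-6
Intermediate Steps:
N = 2646 (N = -9 + 3*885 = -9 + 2655 = 2646)
Q = -451/2646 ≈ -0.17045
a(o, B) = -451/2646 + B + o (a(o, B) = (o + B) - 451/2646 = (B + o) - 451/2646 = -451/2646 + B + o)
1/(188887 + a(-462, 196)) = 1/(188887 + (-451/2646 + 196 - 462)) = 1/(188887 - 704287/2646) = 1/(499090715/2646) = 2646/499090715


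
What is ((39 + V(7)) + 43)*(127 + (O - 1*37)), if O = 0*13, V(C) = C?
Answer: 8010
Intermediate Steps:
O = 0
((39 + V(7)) + 43)*(127 + (O - 1*37)) = ((39 + 7) + 43)*(127 + (0 - 1*37)) = (46 + 43)*(127 + (0 - 37)) = 89*(127 - 37) = 89*90 = 8010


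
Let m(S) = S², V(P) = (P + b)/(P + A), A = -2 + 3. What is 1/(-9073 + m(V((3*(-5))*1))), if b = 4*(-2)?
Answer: -196/1777779 ≈ -0.00011025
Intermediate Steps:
A = 1
b = -8
V(P) = (-8 + P)/(1 + P) (V(P) = (P - 8)/(P + 1) = (-8 + P)/(1 + P))
1/(-9073 + m(V((3*(-5))*1))) = 1/(-9073 + ((-8 + (3*(-5))*1)/(1 + (3*(-5))*1))²) = 1/(-9073 + ((-8 - 15*1)/(1 - 15*1))²) = 1/(-9073 + ((-8 - 15)/(1 - 15))²) = 1/(-9073 + (-23/(-14))²) = 1/(-9073 + (-1/14*(-23))²) = 1/(-9073 + (23/14)²) = 1/(-9073 + 529/196) = 1/(-1777779/196) = -196/1777779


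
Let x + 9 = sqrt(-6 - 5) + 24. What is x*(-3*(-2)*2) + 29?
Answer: 209 + 12*I*sqrt(11) ≈ 209.0 + 39.799*I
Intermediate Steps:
x = 15 + I*sqrt(11) (x = -9 + (sqrt(-6 - 5) + 24) = -9 + (sqrt(-11) + 24) = -9 + (I*sqrt(11) + 24) = -9 + (24 + I*sqrt(11)) = 15 + I*sqrt(11) ≈ 15.0 + 3.3166*I)
x*(-3*(-2)*2) + 29 = (15 + I*sqrt(11))*(-3*(-2)*2) + 29 = (15 + I*sqrt(11))*(6*2) + 29 = (15 + I*sqrt(11))*12 + 29 = (180 + 12*I*sqrt(11)) + 29 = 209 + 12*I*sqrt(11)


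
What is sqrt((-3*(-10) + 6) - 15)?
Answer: sqrt(21) ≈ 4.5826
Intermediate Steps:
sqrt((-3*(-10) + 6) - 15) = sqrt((30 + 6) - 15) = sqrt(36 - 15) = sqrt(21)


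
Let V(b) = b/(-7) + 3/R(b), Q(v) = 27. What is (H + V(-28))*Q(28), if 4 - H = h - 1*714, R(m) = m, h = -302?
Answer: 774063/28 ≈ 27645.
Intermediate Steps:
V(b) = 3/b - b/7 (V(b) = b/(-7) + 3/b = b*(-⅐) + 3/b = -b/7 + 3/b = 3/b - b/7)
H = 1020 (H = 4 - (-302 - 1*714) = 4 - (-302 - 714) = 4 - 1*(-1016) = 4 + 1016 = 1020)
(H + V(-28))*Q(28) = (1020 + (3/(-28) - ⅐*(-28)))*27 = (1020 + (3*(-1/28) + 4))*27 = (1020 + (-3/28 + 4))*27 = (1020 + 109/28)*27 = (28669/28)*27 = 774063/28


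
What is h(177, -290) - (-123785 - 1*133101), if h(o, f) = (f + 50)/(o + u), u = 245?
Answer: 54202826/211 ≈ 2.5689e+5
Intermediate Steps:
h(o, f) = (50 + f)/(245 + o) (h(o, f) = (f + 50)/(o + 245) = (50 + f)/(245 + o))
h(177, -290) - (-123785 - 1*133101) = (50 - 290)/(245 + 177) - (-123785 - 1*133101) = -240/422 - (-123785 - 133101) = (1/422)*(-240) - 1*(-256886) = -120/211 + 256886 = 54202826/211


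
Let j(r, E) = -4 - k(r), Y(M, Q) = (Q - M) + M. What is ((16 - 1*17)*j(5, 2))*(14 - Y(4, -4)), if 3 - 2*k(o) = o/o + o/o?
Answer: 81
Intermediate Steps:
k(o) = ½ (k(o) = 3/2 - (o/o + o/o)/2 = 3/2 - (1 + 1)/2 = 3/2 - ½*2 = 3/2 - 1 = ½)
Y(M, Q) = Q
j(r, E) = -9/2 (j(r, E) = -4 - 1*½ = -4 - ½ = -9/2)
((16 - 1*17)*j(5, 2))*(14 - Y(4, -4)) = ((16 - 1*17)*(-9/2))*(14 - 1*(-4)) = ((16 - 17)*(-9/2))*(14 + 4) = -1*(-9/2)*18 = (9/2)*18 = 81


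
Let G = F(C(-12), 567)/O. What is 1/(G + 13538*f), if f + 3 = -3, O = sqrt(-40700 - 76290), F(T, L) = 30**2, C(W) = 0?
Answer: -79190531/6432488458818 + 5*I*sqrt(116990)/4288325639212 ≈ -1.2311e-5 + 3.988e-10*I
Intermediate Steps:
F(T, L) = 900
O = I*sqrt(116990) (O = sqrt(-116990) = I*sqrt(116990) ≈ 342.04*I)
f = -6 (f = -3 - 3 = -6)
G = -90*I*sqrt(116990)/11699 (G = 900/((I*sqrt(116990))) = 900*(-I*sqrt(116990)/116990) = -90*I*sqrt(116990)/11699 ≈ -2.6313*I)
1/(G + 13538*f) = 1/(-90*I*sqrt(116990)/11699 + 13538*(-6)) = 1/(-90*I*sqrt(116990)/11699 - 81228) = 1/(-81228 - 90*I*sqrt(116990)/11699)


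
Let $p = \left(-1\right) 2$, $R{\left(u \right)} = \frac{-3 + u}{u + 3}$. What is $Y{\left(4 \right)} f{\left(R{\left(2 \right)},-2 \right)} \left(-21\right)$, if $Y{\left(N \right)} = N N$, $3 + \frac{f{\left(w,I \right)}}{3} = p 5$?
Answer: $13104$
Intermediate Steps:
$R{\left(u \right)} = \frac{-3 + u}{3 + u}$
$p = -2$
$f{\left(w,I \right)} = -39$ ($f{\left(w,I \right)} = -9 + 3 \left(\left(-2\right) 5\right) = -9 + 3 \left(-10\right) = -9 - 30 = -39$)
$Y{\left(N \right)} = N^{2}$
$Y{\left(4 \right)} f{\left(R{\left(2 \right)},-2 \right)} \left(-21\right) = 4^{2} \left(-39\right) \left(-21\right) = 16 \left(-39\right) \left(-21\right) = \left(-624\right) \left(-21\right) = 13104$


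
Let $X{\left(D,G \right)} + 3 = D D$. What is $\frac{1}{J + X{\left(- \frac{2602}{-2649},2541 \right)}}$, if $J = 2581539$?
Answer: $\frac{7017201}{18115163771140} \approx 3.8737 \cdot 10^{-7}$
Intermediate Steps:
$X{\left(D,G \right)} = -3 + D^{2}$ ($X{\left(D,G \right)} = -3 + D D = -3 + D^{2}$)
$\frac{1}{J + X{\left(- \frac{2602}{-2649},2541 \right)}} = \frac{1}{2581539 - \left(3 - \left(- \frac{2602}{-2649}\right)^{2}\right)} = \frac{1}{2581539 - \left(3 - \left(\left(-2602\right) \left(- \frac{1}{2649}\right)\right)^{2}\right)} = \frac{1}{2581539 - \left(3 - \left(\frac{2602}{2649}\right)^{2}\right)} = \frac{1}{2581539 + \left(-3 + \frac{6770404}{7017201}\right)} = \frac{1}{2581539 - \frac{14281199}{7017201}} = \frac{1}{\frac{18115163771140}{7017201}} = \frac{7017201}{18115163771140}$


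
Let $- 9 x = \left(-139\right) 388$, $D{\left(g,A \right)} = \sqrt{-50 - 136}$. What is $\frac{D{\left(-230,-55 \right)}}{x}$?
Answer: $\frac{9 i \sqrt{186}}{53932} \approx 0.0022759 i$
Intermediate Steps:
$D{\left(g,A \right)} = i \sqrt{186}$ ($D{\left(g,A \right)} = \sqrt{-186} = i \sqrt{186}$)
$x = \frac{53932}{9}$ ($x = - \frac{\left(-139\right) 388}{9} = \left(- \frac{1}{9}\right) \left(-53932\right) = \frac{53932}{9} \approx 5992.4$)
$\frac{D{\left(-230,-55 \right)}}{x} = \frac{i \sqrt{186}}{\frac{53932}{9}} = i \sqrt{186} \cdot \frac{9}{53932} = \frac{9 i \sqrt{186}}{53932}$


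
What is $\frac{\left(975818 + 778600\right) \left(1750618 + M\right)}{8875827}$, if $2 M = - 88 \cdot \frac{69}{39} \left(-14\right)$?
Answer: $\frac{4439106787604}{12820639} \approx 3.4625 \cdot 10^{5}$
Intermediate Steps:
$M = \frac{14168}{13}$ ($M = \frac{- 88 \cdot \frac{69}{39} \left(-14\right)}{2} = \frac{- 88 \cdot 69 \cdot \frac{1}{39} \left(-14\right)}{2} = \frac{\left(-88\right) \frac{23}{13} \left(-14\right)}{2} = \frac{\left(- \frac{2024}{13}\right) \left(-14\right)}{2} = \frac{1}{2} \cdot \frac{28336}{13} = \frac{14168}{13} \approx 1089.8$)
$\frac{\left(975818 + 778600\right) \left(1750618 + M\right)}{8875827} = \frac{\left(975818 + 778600\right) \left(1750618 + \frac{14168}{13}\right)}{8875827} = 1754418 \cdot \frac{22772202}{13} \cdot \frac{1}{8875827} = \frac{39951961088436}{13} \cdot \frac{1}{8875827} = \frac{4439106787604}{12820639}$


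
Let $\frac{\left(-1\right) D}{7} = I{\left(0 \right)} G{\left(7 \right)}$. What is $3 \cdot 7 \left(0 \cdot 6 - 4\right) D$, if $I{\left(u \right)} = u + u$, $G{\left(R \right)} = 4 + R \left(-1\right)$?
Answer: $0$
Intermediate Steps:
$G{\left(R \right)} = 4 - R$
$I{\left(u \right)} = 2 u$
$D = 0$ ($D = - 7 \cdot 2 \cdot 0 \left(4 - 7\right) = - 7 \cdot 0 \left(4 - 7\right) = - 7 \cdot 0 \left(-3\right) = \left(-7\right) 0 = 0$)
$3 \cdot 7 \left(0 \cdot 6 - 4\right) D = 3 \cdot 7 \left(0 \cdot 6 - 4\right) 0 = 3 \cdot 7 \left(0 - 4\right) 0 = 3 \cdot 7 \left(-4\right) 0 = 3 \left(-28\right) 0 = \left(-84\right) 0 = 0$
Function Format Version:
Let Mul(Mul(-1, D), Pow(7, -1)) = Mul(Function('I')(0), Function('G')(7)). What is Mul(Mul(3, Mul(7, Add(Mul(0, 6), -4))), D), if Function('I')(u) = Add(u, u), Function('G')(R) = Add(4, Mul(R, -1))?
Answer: 0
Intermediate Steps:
Function('G')(R) = Add(4, Mul(-1, R))
Function('I')(u) = Mul(2, u)
D = 0 (D = Mul(-7, Mul(Mul(2, 0), Add(4, Mul(-1, 7)))) = Mul(-7, Mul(0, Add(4, -7))) = Mul(-7, Mul(0, -3)) = Mul(-7, 0) = 0)
Mul(Mul(3, Mul(7, Add(Mul(0, 6), -4))), D) = Mul(Mul(3, Mul(7, Add(Mul(0, 6), -4))), 0) = Mul(Mul(3, Mul(7, Add(0, -4))), 0) = Mul(Mul(3, Mul(7, -4)), 0) = Mul(Mul(3, -28), 0) = Mul(-84, 0) = 0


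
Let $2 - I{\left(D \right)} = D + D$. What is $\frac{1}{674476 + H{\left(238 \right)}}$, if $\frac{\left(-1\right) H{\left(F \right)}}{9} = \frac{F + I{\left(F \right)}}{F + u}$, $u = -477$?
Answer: $\frac{239}{161197640} \approx 1.4827 \cdot 10^{-6}$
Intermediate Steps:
$I{\left(D \right)} = 2 - 2 D$ ($I{\left(D \right)} = 2 - \left(D + D\right) = 2 - 2 D$)
$H{\left(F \right)} = - \frac{9 \left(2 - F\right)}{-477 + F}$ ($H{\left(F \right)} = - 9 \frac{F - \left(-2 + 2 F\right)}{F - 477} = - 9 \frac{2 - F}{-477 + F} = - \frac{9 \left(2 - F\right)}{-477 + F}$)
$\frac{1}{674476 + H{\left(238 \right)}} = \frac{1}{674476 + \frac{9 \left(-2 + 238\right)}{-477 + 238}} = \frac{1}{674476 + 9 \frac{1}{-239} \cdot 236} = \frac{1}{674476 + 9 \left(- \frac{1}{239}\right) 236} = \frac{1}{674476 - \frac{2124}{239}} = \frac{1}{\frac{161197640}{239}} = \frac{239}{161197640}$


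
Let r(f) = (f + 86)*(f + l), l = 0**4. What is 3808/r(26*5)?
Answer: 238/1755 ≈ 0.13561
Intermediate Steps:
l = 0
r(f) = f*(86 + f) (r(f) = (f + 86)*(f + 0) = (86 + f)*f = f*(86 + f))
3808/r(26*5) = 3808/(((26*5)*(86 + 26*5))) = 3808/((130*(86 + 130))) = 3808/((130*216)) = 3808/28080 = 3808*(1/28080) = 238/1755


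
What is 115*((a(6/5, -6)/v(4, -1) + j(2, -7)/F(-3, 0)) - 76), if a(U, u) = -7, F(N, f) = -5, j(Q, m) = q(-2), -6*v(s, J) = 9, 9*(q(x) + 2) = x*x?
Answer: -73508/9 ≈ -8167.6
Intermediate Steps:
q(x) = -2 + x²/9 (q(x) = -2 + (x*x)/9 = -2 + x²/9)
v(s, J) = -3/2 (v(s, J) = -⅙*9 = -3/2)
j(Q, m) = -14/9 (j(Q, m) = -2 + (⅑)*(-2)² = -2 + (⅑)*4 = -2 + 4/9 = -14/9)
115*((a(6/5, -6)/v(4, -1) + j(2, -7)/F(-3, 0)) - 76) = 115*((-7/(-3/2) - 14/9/(-5)) - 76) = 115*((-7*(-⅔) - 14/9*(-⅕)) - 76) = 115*((14/3 + 14/45) - 76) = 115*(224/45 - 76) = 115*(-3196/45) = -73508/9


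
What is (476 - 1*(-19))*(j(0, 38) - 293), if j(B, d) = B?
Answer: -145035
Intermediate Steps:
(476 - 1*(-19))*(j(0, 38) - 293) = (476 - 1*(-19))*(0 - 293) = (476 + 19)*(-293) = 495*(-293) = -145035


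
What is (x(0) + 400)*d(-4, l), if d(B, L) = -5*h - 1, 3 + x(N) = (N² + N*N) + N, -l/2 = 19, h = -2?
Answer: 3573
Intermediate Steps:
l = -38 (l = -2*19 = -38)
x(N) = -3 + N + 2*N² (x(N) = -3 + ((N² + N*N) + N) = -3 + ((N² + N²) + N) = -3 + (2*N² + N) = -3 + (N + 2*N²) = -3 + N + 2*N²)
d(B, L) = 9 (d(B, L) = -5*(-2) - 1 = 10 - 1 = 9)
(x(0) + 400)*d(-4, l) = ((-3 + 0 + 2*0²) + 400)*9 = ((-3 + 0 + 2*0) + 400)*9 = ((-3 + 0 + 0) + 400)*9 = (-3 + 400)*9 = 397*9 = 3573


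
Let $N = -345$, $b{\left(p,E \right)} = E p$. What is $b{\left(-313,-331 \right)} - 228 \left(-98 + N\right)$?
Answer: $204607$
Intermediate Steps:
$b{\left(-313,-331 \right)} - 228 \left(-98 + N\right) = \left(-331\right) \left(-313\right) - 228 \left(-98 - 345\right) = 103603 - 228 \left(-443\right) = 103603 - -101004 = 103603 + 101004 = 204607$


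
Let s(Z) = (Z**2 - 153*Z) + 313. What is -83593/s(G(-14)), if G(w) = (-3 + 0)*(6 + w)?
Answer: 83593/2783 ≈ 30.037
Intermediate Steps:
G(w) = -18 - 3*w (G(w) = -3*(6 + w) = -18 - 3*w)
s(Z) = 313 + Z**2 - 153*Z
-83593/s(G(-14)) = -83593/(313 + (-18 - 3*(-14))**2 - 153*(-18 - 3*(-14))) = -83593/(313 + (-18 + 42)**2 - 153*(-18 + 42)) = -83593/(313 + 24**2 - 153*24) = -83593/(313 + 576 - 3672) = -83593/(-2783) = -83593*(-1/2783) = 83593/2783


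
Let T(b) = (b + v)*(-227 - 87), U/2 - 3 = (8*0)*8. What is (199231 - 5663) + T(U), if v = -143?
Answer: 236586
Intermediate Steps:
U = 6 (U = 6 + 2*((8*0)*8) = 6 + 2*(0*8) = 6 + 2*0 = 6 + 0 = 6)
T(b) = 44902 - 314*b (T(b) = (b - 143)*(-227 - 87) = (-143 + b)*(-314) = 44902 - 314*b)
(199231 - 5663) + T(U) = (199231 - 5663) + (44902 - 314*6) = 193568 + (44902 - 1884) = 193568 + 43018 = 236586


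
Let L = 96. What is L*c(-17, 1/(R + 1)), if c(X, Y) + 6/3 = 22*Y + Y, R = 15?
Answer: -54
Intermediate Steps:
c(X, Y) = -2 + 23*Y (c(X, Y) = -2 + (22*Y + Y) = -2 + 23*Y)
L*c(-17, 1/(R + 1)) = 96*(-2 + 23/(15 + 1)) = 96*(-2 + 23/16) = 96*(-9/16) = -54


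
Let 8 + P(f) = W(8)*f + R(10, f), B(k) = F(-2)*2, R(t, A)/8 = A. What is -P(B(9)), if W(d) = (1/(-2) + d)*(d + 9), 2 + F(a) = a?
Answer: 1092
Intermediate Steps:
F(a) = -2 + a
W(d) = (9 + d)*(-1/2 + d) (W(d) = (-1/2 + d)*(9 + d) = (9 + d)*(-1/2 + d))
R(t, A) = 8*A
B(k) = -8 (B(k) = (-2 - 2)*2 = -4*2 = -8)
P(f) = -8 + 271*f/2 (P(f) = -8 + ((-9/2 + 8**2 + (17/2)*8)*f + 8*f) = -8 + ((-9/2 + 64 + 68)*f + 8*f) = -8 + (255*f/2 + 8*f) = -8 + 271*f/2)
-P(B(9)) = -(-8 + (271/2)*(-8)) = -(-8 - 1084) = -1*(-1092) = 1092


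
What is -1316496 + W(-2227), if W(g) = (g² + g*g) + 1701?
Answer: 8604263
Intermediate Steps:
W(g) = 1701 + 2*g² (W(g) = (g² + g²) + 1701 = 2*g² + 1701 = 1701 + 2*g²)
-1316496 + W(-2227) = -1316496 + (1701 + 2*(-2227)²) = -1316496 + (1701 + 2*4959529) = -1316496 + (1701 + 9919058) = -1316496 + 9920759 = 8604263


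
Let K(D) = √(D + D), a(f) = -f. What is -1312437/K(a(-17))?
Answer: -1312437*√34/34 ≈ -2.2508e+5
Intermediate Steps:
K(D) = √2*√D (K(D) = √(2*D) = √2*√D)
-1312437/K(a(-17)) = -1312437*√34/34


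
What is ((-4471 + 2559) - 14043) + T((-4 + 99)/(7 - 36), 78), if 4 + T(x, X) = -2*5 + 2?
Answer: -15967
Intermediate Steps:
T(x, X) = -12 (T(x, X) = -4 + (-2*5 + 2) = -4 + (-10 + 2) = -4 - 8 = -12)
((-4471 + 2559) - 14043) + T((-4 + 99)/(7 - 36), 78) = ((-4471 + 2559) - 14043) - 12 = (-1912 - 14043) - 12 = -15955 - 12 = -15967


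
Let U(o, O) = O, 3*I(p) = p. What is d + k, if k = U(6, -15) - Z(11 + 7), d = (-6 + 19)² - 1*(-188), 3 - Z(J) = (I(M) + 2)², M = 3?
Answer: 348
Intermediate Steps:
I(p) = p/3
Z(J) = -6 (Z(J) = 3 - ((⅓)*3 + 2)² = 3 - (1 + 2)² = 3 - 1*3² = 3 - 1*9 = 3 - 9 = -6)
d = 357 (d = 13² + 188 = 169 + 188 = 357)
k = -9 (k = -15 - 1*(-6) = -15 + 6 = -9)
d + k = 357 - 9 = 348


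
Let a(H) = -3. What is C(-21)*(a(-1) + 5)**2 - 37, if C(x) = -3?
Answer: -49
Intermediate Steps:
C(-21)*(a(-1) + 5)**2 - 37 = -3*(-3 + 5)**2 - 37 = -3*2**2 - 37 = -3*4 - 37 = -12 - 37 = -49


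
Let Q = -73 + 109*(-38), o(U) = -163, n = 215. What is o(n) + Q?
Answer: -4378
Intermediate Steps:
Q = -4215 (Q = -73 - 4142 = -4215)
o(n) + Q = -163 - 4215 = -4378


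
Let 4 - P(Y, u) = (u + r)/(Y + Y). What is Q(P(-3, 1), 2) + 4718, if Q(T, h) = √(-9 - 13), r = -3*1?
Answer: 4718 + I*√22 ≈ 4718.0 + 4.6904*I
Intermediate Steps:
r = -3
P(Y, u) = 4 - (-3 + u)/(2*Y) (P(Y, u) = 4 - (u - 3)/(Y + Y) = 4 - (-3 + u)/(2*Y))
Q(T, h) = I*√22 (Q(T, h) = √(-22) = I*√22)
Q(P(-3, 1), 2) + 4718 = I*√22 + 4718 = 4718 + I*√22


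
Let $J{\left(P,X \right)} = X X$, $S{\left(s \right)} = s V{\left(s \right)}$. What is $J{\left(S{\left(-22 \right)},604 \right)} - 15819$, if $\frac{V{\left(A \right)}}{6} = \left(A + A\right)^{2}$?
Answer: $348997$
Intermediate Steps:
$V{\left(A \right)} = 24 A^{2}$ ($V{\left(A \right)} = 6 \left(A + A\right)^{2} = 6 \left(2 A\right)^{2} = 6 \cdot 4 A^{2} = 24 A^{2}$)
$S{\left(s \right)} = 24 s^{3}$ ($S{\left(s \right)} = s 24 s^{2} = 24 s^{3}$)
$J{\left(P,X \right)} = X^{2}$
$J{\left(S{\left(-22 \right)},604 \right)} - 15819 = 604^{2} - 15819 = 364816 - 15819 = 348997$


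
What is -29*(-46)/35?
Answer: 1334/35 ≈ 38.114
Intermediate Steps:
-29*(-46)/35 = 1334*(1/35) = 1334/35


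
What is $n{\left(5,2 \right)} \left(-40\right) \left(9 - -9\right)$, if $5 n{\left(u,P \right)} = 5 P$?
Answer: $-1440$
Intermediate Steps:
$n{\left(u,P \right)} = P$ ($n{\left(u,P \right)} = \frac{5 P}{5} = P$)
$n{\left(5,2 \right)} \left(-40\right) \left(9 - -9\right) = 2 \left(-40\right) \left(9 - -9\right) = - 80 \left(9 + 9\right) = \left(-80\right) 18 = -1440$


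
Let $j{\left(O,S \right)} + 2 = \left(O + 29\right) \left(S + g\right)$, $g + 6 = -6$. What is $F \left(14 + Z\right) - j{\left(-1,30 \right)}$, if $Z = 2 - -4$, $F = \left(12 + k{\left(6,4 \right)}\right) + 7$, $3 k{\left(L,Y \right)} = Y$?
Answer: $- \frac{286}{3} \approx -95.333$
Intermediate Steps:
$g = -12$ ($g = -6 - 6 = -12$)
$k{\left(L,Y \right)} = \frac{Y}{3}$
$j{\left(O,S \right)} = -2 + \left(-12 + S\right) \left(29 + O\right)$ ($j{\left(O,S \right)} = -2 + \left(O + 29\right) \left(S - 12\right) = -2 + \left(29 + O\right) \left(-12 + S\right) = -2 + \left(-12 + S\right) \left(29 + O\right)$)
$F = \frac{61}{3}$ ($F = \left(12 + \frac{1}{3} \cdot 4\right) + 7 = \left(12 + \frac{4}{3}\right) + 7 = \frac{40}{3} + 7 = \frac{61}{3} \approx 20.333$)
$Z = 6$ ($Z = 2 + 4 = 6$)
$F \left(14 + Z\right) - j{\left(-1,30 \right)} = \frac{61 \left(14 + 6\right)}{3} - \left(-350 - -12 + 29 \cdot 30 - 30\right) = \frac{61}{3} \cdot 20 - \left(-350 + 12 + 870 - 30\right) = \frac{1220}{3} - 502 = - \frac{286}{3}$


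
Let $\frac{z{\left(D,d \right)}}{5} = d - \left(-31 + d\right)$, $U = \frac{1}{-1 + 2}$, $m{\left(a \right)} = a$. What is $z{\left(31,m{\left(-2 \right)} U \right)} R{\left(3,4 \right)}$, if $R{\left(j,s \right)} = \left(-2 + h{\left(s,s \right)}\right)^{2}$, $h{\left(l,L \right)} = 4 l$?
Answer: $30380$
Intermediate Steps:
$U = 1$ ($U = 1^{-1} = 1$)
$R{\left(j,s \right)} = \left(-2 + 4 s\right)^{2}$
$z{\left(D,d \right)} = 155$ ($z{\left(D,d \right)} = 5 \left(d - \left(-31 + d\right)\right) = 5 \cdot 31 = 155$)
$z{\left(31,m{\left(-2 \right)} U \right)} R{\left(3,4 \right)} = 155 \cdot 4 \left(-1 + 2 \cdot 4\right)^{2} = 155 \cdot 4 \left(-1 + 8\right)^{2} = 155 \cdot 4 \cdot 7^{2} = 155 \cdot 4 \cdot 49 = 155 \cdot 196 = 30380$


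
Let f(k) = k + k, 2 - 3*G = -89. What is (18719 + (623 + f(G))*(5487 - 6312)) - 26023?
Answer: -571329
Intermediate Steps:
G = 91/3 (G = ⅔ - ⅓*(-89) = ⅔ + 89/3 = 91/3 ≈ 30.333)
f(k) = 2*k
(18719 + (623 + f(G))*(5487 - 6312)) - 26023 = (18719 + (623 + 2*(91/3))*(5487 - 6312)) - 26023 = (18719 + (623 + 182/3)*(-825)) - 26023 = (18719 + (2051/3)*(-825)) - 26023 = (18719 - 564025) - 26023 = -545306 - 26023 = -571329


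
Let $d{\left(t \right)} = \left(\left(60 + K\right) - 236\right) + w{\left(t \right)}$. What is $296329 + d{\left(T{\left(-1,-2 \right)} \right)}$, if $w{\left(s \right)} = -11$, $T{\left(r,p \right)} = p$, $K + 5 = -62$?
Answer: $296075$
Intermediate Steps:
$K = -67$ ($K = -5 - 62 = -67$)
$d{\left(t \right)} = -254$ ($d{\left(t \right)} = \left(\left(60 - 67\right) - 236\right) - 11 = \left(-7 - 236\right) - 11 = -243 - 11 = -254$)
$296329 + d{\left(T{\left(-1,-2 \right)} \right)} = 296329 - 254 = 296075$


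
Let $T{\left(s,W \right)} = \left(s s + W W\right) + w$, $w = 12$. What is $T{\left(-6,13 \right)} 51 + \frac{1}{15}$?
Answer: $\frac{166006}{15} \approx 11067.0$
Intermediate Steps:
$T{\left(s,W \right)} = 12 + W^{2} + s^{2}$ ($T{\left(s,W \right)} = \left(s s + W W\right) + 12 = \left(s^{2} + W^{2}\right) + 12 = \left(W^{2} + s^{2}\right) + 12 = 12 + W^{2} + s^{2}$)
$T{\left(-6,13 \right)} 51 + \frac{1}{15} = \left(12 + 13^{2} + \left(-6\right)^{2}\right) 51 + \frac{1}{15} = \left(12 + 169 + 36\right) 51 + \frac{1}{15} = 217 \cdot 51 + \frac{1}{15} = 11067 + \frac{1}{15} = \frac{166006}{15}$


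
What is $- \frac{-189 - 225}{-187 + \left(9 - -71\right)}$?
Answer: $- \frac{414}{107} \approx -3.8692$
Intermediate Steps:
$- \frac{-189 - 225}{-187 + \left(9 - -71\right)} = - \frac{-414}{-187 + \left(9 + 71\right)} = - \frac{-414}{-187 + 80} = - \frac{-414}{-107} = - \frac{\left(-414\right) \left(-1\right)}{107} = \left(-1\right) \frac{414}{107} = - \frac{414}{107}$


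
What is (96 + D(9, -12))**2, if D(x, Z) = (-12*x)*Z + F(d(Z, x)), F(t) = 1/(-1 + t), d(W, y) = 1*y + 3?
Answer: 234487969/121 ≈ 1.9379e+6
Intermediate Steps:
d(W, y) = 3 + y (d(W, y) = y + 3 = 3 + y)
D(x, Z) = 1/(2 + x) - 12*Z*x (D(x, Z) = (-12*x)*Z + 1/(-1 + (3 + x)) = -12*Z*x + 1/(2 + x) = 1/(2 + x) - 12*Z*x)
(96 + D(9, -12))**2 = (96 + (1 - 12*(-12)*9*(2 + 9))/(2 + 9))**2 = (96 + (1 - 12*(-12)*9*11)/11)**2 = (96 + (1 + 14256)/11)**2 = (96 + (1/11)*14257)**2 = (96 + 14257/11)**2 = (15313/11)**2 = 234487969/121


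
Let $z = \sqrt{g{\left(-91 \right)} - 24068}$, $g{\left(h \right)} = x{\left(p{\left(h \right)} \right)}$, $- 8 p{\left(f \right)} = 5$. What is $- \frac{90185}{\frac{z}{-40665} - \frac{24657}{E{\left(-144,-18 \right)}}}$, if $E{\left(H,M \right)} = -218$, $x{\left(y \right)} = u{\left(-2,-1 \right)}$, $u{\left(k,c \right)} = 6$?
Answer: $- \frac{801627471052872302250}{1005360976963901513} - \frac{174288235640100 i \sqrt{24062}}{1005360976963901513} \approx -797.35 - 0.026891 i$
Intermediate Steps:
$p{\left(f \right)} = - \frac{5}{8}$ ($p{\left(f \right)} = \left(- \frac{1}{8}\right) 5 = - \frac{5}{8}$)
$x{\left(y \right)} = 6$
$g{\left(h \right)} = 6$
$z = i \sqrt{24062}$ ($z = \sqrt{6 - 24068} = \sqrt{-24062} = i \sqrt{24062} \approx 155.12 i$)
$- \frac{90185}{\frac{z}{-40665} - \frac{24657}{E{\left(-144,-18 \right)}}} = - \frac{90185}{\frac{i \sqrt{24062}}{-40665} - \frac{24657}{-218}} = - \frac{90185}{i \sqrt{24062} \left(- \frac{1}{40665}\right) - - \frac{24657}{218}} = - \frac{90185}{- \frac{i \sqrt{24062}}{40665} + \frac{24657}{218}} = - \frac{90185}{\frac{24657}{218} - \frac{i \sqrt{24062}}{40665}}$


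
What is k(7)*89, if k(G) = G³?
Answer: 30527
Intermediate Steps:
k(7)*89 = 7³*89 = 343*89 = 30527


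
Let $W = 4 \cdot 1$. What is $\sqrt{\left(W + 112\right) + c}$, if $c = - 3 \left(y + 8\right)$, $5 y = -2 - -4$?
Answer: $\frac{\sqrt{2270}}{5} \approx 9.5289$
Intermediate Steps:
$y = \frac{2}{5}$ ($y = \frac{-2 - -4}{5} = \frac{-2 + 4}{5} = \frac{1}{5} \cdot 2 = \frac{2}{5} \approx 0.4$)
$c = - \frac{126}{5}$ ($c = - 3 \left(\frac{2}{5} + 8\right) = \left(-3\right) \frac{42}{5} = - \frac{126}{5} \approx -25.2$)
$W = 4$
$\sqrt{\left(W + 112\right) + c} = \sqrt{\left(4 + 112\right) - \frac{126}{5}} = \sqrt{116 - \frac{126}{5}} = \sqrt{\frac{454}{5}} = \frac{\sqrt{2270}}{5}$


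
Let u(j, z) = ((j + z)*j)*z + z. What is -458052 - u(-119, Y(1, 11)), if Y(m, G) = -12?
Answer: -270972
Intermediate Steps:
u(j, z) = z + j*z*(j + z) (u(j, z) = (j*(j + z))*z + z = j*z*(j + z) + z = z + j*z*(j + z))
-458052 - u(-119, Y(1, 11)) = -458052 - (-12)*(1 + (-119)**2 - 119*(-12)) = -458052 - (-12)*(1 + 14161 + 1428) = -458052 - (-12)*15590 = -458052 - 1*(-187080) = -458052 + 187080 = -270972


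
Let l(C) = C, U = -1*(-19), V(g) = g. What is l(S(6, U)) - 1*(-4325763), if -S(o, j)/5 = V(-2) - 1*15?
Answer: 4325848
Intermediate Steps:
U = 19
S(o, j) = 85 (S(o, j) = -5*(-2 - 1*15) = -5*(-2 - 15) = -5*(-17) = 85)
l(S(6, U)) - 1*(-4325763) = 85 - 1*(-4325763) = 85 + 4325763 = 4325848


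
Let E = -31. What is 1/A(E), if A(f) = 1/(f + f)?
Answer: -62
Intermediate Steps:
A(f) = 1/(2*f)
1/A(E) = 1/((1/2)/(-31)) = 1/((1/2)*(-1/31)) = 1/(-1/62) = -62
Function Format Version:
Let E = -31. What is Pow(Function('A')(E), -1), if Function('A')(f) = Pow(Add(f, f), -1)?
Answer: -62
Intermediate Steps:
Function('A')(f) = Mul(Rational(1, 2), Pow(f, -1)) (Function('A')(f) = Pow(Mul(2, f), -1) = Mul(Rational(1, 2), Pow(f, -1)))
Pow(Function('A')(E), -1) = Pow(Mul(Rational(1, 2), Pow(-31, -1)), -1) = Pow(Mul(Rational(1, 2), Rational(-1, 31)), -1) = Pow(Rational(-1, 62), -1) = -62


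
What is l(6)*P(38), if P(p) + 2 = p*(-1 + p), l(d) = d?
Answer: 8424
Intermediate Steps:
P(p) = -2 + p*(-1 + p)
l(6)*P(38) = 6*(-2 + 38² - 1*38) = 6*(-2 + 1444 - 38) = 6*1404 = 8424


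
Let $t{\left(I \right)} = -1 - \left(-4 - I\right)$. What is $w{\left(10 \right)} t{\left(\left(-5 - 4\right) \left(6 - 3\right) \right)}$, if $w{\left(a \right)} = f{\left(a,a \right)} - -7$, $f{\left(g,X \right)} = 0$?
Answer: $-168$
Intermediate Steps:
$t{\left(I \right)} = 3 + I$ ($t{\left(I \right)} = -1 + \left(4 + I\right) = 3 + I$)
$w{\left(a \right)} = 7$ ($w{\left(a \right)} = 0 - -7 = 0 + 7 = 7$)
$w{\left(10 \right)} t{\left(\left(-5 - 4\right) \left(6 - 3\right) \right)} = 7 \left(3 + \left(-5 - 4\right) \left(6 - 3\right)\right) = 7 \left(3 - 27\right) = 7 \left(-24\right) = -168$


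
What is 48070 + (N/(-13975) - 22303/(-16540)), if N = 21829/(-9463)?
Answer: 21029670279966087/437467865900 ≈ 48071.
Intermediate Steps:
N = -21829/9463 (N = 21829*(-1/9463) = -21829/9463 ≈ -2.3068)
48070 + (N/(-13975) - 22303/(-16540)) = 48070 + (-21829/9463/(-13975) - 22303/(-16540)) = 48070 + (-21829/9463*(-1/13975) - 22303*(-1/16540)) = 48070 + (21829/132245425 + 22303/16540) = 48070 + 589966153087/437467865900 = 21029670279966087/437467865900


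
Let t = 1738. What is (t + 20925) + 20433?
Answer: 43096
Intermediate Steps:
(t + 20925) + 20433 = (1738 + 20925) + 20433 = 22663 + 20433 = 43096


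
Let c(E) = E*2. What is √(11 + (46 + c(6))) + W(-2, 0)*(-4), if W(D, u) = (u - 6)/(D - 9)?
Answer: -24/11 + √69 ≈ 6.1248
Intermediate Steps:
c(E) = 2*E
W(D, u) = (-6 + u)/(-9 + D)
√(11 + (46 + c(6))) + W(-2, 0)*(-4) = √(11 + (46 + 2*6)) + ((-6 + 0)/(-9 - 2))*(-4) = √(11 + (46 + 12)) + (-6/(-11))*(-4) = √(11 + 58) - 1/11*(-6)*(-4) = √69 + (6/11)*(-4) = √69 - 24/11 = -24/11 + √69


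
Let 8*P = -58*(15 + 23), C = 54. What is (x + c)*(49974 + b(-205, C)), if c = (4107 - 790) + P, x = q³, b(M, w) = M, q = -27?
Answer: -1656461627/2 ≈ -8.2823e+8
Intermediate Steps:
x = -19683 (x = (-27)³ = -19683)
P = -551/2 (P = (-58*(15 + 23))/8 = (-58*38)/8 = (⅛)*(-2204) = -551/2 ≈ -275.50)
c = 6083/2 (c = (4107 - 790) - 551/2 = 3317 - 551/2 = 6083/2 ≈ 3041.5)
(x + c)*(49974 + b(-205, C)) = (-19683 + 6083/2)*(49974 - 205) = -33283/2*49769 = -1656461627/2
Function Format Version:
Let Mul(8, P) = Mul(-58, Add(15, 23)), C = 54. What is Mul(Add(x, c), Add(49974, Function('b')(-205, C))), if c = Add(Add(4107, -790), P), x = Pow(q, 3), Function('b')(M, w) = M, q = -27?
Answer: Rational(-1656461627, 2) ≈ -8.2823e+8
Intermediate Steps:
x = -19683 (x = Pow(-27, 3) = -19683)
P = Rational(-551, 2) (P = Mul(Rational(1, 8), Mul(-58, Add(15, 23))) = Mul(Rational(1, 8), Mul(-58, 38)) = Mul(Rational(1, 8), -2204) = Rational(-551, 2) ≈ -275.50)
c = Rational(6083, 2) (c = Add(Add(4107, -790), Rational(-551, 2)) = Add(3317, Rational(-551, 2)) = Rational(6083, 2) ≈ 3041.5)
Mul(Add(x, c), Add(49974, Function('b')(-205, C))) = Mul(Add(-19683, Rational(6083, 2)), Add(49974, -205)) = Mul(Rational(-33283, 2), 49769) = Rational(-1656461627, 2)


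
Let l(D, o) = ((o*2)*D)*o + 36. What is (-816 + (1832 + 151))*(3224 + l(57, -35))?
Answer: 166775970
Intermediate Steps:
l(D, o) = 36 + 2*D*o² (l(D, o) = ((2*o)*D)*o + 36 = (2*D*o)*o + 36 = 2*D*o² + 36 = 36 + 2*D*o²)
(-816 + (1832 + 151))*(3224 + l(57, -35)) = (-816 + (1832 + 151))*(3224 + (36 + 2*57*(-35)²)) = (-816 + 1983)*(3224 + (36 + 2*57*1225)) = 1167*(3224 + (36 + 139650)) = 1167*(3224 + 139686) = 1167*142910 = 166775970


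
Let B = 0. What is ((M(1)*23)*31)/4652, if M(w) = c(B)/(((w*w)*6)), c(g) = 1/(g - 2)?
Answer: -713/55824 ≈ -0.012772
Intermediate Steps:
c(g) = 1/(-2 + g)
M(w) = -1/(12*w²) (M(w) = 1/((-2 + 0)*(((w*w)*6))) = 1/((-2)*((w²*6))) = -1/(6*w²)/2 = -1/(12*w²))
((M(1)*23)*31)/4652 = ((-1/12/1²*23)*31)/4652 = ((-1/12*1*23)*31)*(1/4652) = (-1/12*23*31)*(1/4652) = -23/12*31*(1/4652) = -713/12*1/4652 = -713/55824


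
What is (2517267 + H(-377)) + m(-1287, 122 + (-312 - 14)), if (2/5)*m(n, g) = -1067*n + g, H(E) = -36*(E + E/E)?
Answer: 11926731/2 ≈ 5.9634e+6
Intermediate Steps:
H(E) = -36 - 36*E (H(E) = -36*(E + 1) = -36*(1 + E) = -36 - 36*E)
m(n, g) = -5335*n/2 + 5*g/2 (m(n, g) = 5*(-1067*n + g)/2 = 5*(g - 1067*n)/2 = -5335*n/2 + 5*g/2)
(2517267 + H(-377)) + m(-1287, 122 + (-312 - 14)) = (2517267 + (-36 - 36*(-377))) + (-5335/2*(-1287) + 5*(122 + (-312 - 14))/2) = (2517267 + (-36 + 13572)) + (6866145/2 + 5*(122 - 326)/2) = (2517267 + 13536) + (6866145/2 + (5/2)*(-204)) = 2530803 + (6866145/2 - 510) = 2530803 + 6865125/2 = 11926731/2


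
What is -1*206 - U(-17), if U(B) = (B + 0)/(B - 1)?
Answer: -3725/18 ≈ -206.94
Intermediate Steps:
U(B) = B/(-1 + B)
-1*206 - U(-17) = -1*206 - (-17)/(-1 - 17) = -206 - (-17)/(-18) = -206 - (-17)*(-1)/18 = -206 - 1*17/18 = -206 - 17/18 = -3725/18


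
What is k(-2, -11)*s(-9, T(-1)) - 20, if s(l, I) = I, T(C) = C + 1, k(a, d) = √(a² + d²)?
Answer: -20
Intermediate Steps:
T(C) = 1 + C
k(-2, -11)*s(-9, T(-1)) - 20 = √((-2)² + (-11)²)*(1 - 1) - 20 = √(4 + 121)*0 - 20 = √125*0 - 20 = (5*√5)*0 - 20 = 0 - 20 = -20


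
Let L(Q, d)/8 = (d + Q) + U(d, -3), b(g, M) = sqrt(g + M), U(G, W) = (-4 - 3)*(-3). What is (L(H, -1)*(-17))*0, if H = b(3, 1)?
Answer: 0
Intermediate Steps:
U(G, W) = 21 (U(G, W) = -7*(-3) = 21)
b(g, M) = sqrt(M + g)
H = 2 (H = sqrt(1 + 3) = sqrt(4) = 2)
L(Q, d) = 168 + 8*Q + 8*d (L(Q, d) = 8*((d + Q) + 21) = 8*((Q + d) + 21) = 8*(21 + Q + d) = 168 + 8*Q + 8*d)
(L(H, -1)*(-17))*0 = ((168 + 8*2 + 8*(-1))*(-17))*0 = ((168 + 16 - 8)*(-17))*0 = (176*(-17))*0 = -2992*0 = 0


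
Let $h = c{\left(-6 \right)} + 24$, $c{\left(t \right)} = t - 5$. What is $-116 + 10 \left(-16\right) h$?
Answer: $-2196$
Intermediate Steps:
$c{\left(t \right)} = -5 + t$
$h = 13$ ($h = \left(-5 - 6\right) + 24 = -11 + 24 = 13$)
$-116 + 10 \left(-16\right) h = -116 + 10 \left(-16\right) 13 = -116 - 2080 = -2196$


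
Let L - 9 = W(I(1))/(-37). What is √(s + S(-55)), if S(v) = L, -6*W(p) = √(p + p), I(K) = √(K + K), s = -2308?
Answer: √(-113303916 + 222*2^(¾))/222 ≈ 47.948*I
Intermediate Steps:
I(K) = √2*√K (I(K) = √(2*K) = √2*√K)
W(p) = -√2*√p/6 (W(p) = -√(p + p)/6 = -√2*√p/6)
L = 9 + 2^(¾)/222 (L = 9 - √2*√(√2*√1)/6/(-37) = 9 - √2*√(√2*1)/6*(-1/37) = 9 - √2*√(√2)/6*(-1/37) = 9 - √2*2^(¼)/6*(-1/37) = 9 - 2^(¾)/6*(-1/37) = 9 + 2^(¾)/222 ≈ 9.0076)
S(v) = 9 + 2^(¾)/222
√(s + S(-55)) = √(-2308 + (9 + 2^(¾)/222)) = √(-2299 + 2^(¾)/222)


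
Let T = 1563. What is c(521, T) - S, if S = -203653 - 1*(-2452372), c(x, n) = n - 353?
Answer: -2247509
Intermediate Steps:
c(x, n) = -353 + n
S = 2248719 (S = -203653 + 2452372 = 2248719)
c(521, T) - S = (-353 + 1563) - 1*2248719 = 1210 - 2248719 = -2247509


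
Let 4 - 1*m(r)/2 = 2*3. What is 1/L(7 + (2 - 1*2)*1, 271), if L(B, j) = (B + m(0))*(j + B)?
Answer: 1/834 ≈ 0.0011990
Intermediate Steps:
m(r) = -4 (m(r) = 8 - 4*3 = 8 - 2*6 = 8 - 12 = -4)
L(B, j) = (-4 + B)*(B + j) (L(B, j) = (B - 4)*(j + B) = (-4 + B)*(B + j))
1/L(7 + (2 - 1*2)*1, 271) = 1/((7 + (2 - 1*2)*1)² - 4*(7 + (2 - 1*2)*1) - 4*271 + (7 + (2 - 1*2)*1)*271) = 1/((7 + (2 - 2)*1)² - 4*(7 + (2 - 2)*1) - 1084 + (7 + (2 - 2)*1)*271) = 1/((7 + 0*1)² - 4*(7 + 0*1) - 1084 + (7 + 0*1)*271) = 1/((7 + 0)² - 4*(7 + 0) - 1084 + (7 + 0)*271) = 1/(7² - 4*7 - 1084 + 7*271) = 1/(49 - 28 - 1084 + 1897) = 1/834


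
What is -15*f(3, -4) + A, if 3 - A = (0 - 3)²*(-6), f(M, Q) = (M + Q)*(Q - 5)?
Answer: -78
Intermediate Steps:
f(M, Q) = (-5 + Q)*(M + Q) (f(M, Q) = (M + Q)*(-5 + Q) = (-5 + Q)*(M + Q))
A = 57 (A = 3 - (0 - 3)²*(-6) = 3 - (-3)²*(-6) = 3 - 9*(-6) = 3 - 1*(-54) = 3 + 54 = 57)
-15*f(3, -4) + A = -15*((-4)² - 5*3 - 5*(-4) + 3*(-4)) + 57 = -15*(16 - 15 + 20 - 12) + 57 = -15*9 + 57 = -135 + 57 = -78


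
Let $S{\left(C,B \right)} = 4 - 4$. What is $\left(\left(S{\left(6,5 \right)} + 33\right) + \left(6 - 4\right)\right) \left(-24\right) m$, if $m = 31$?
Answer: $-26040$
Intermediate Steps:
$S{\left(C,B \right)} = 0$ ($S{\left(C,B \right)} = 4 - 4 = 0$)
$\left(\left(S{\left(6,5 \right)} + 33\right) + \left(6 - 4\right)\right) \left(-24\right) m = \left(\left(0 + 33\right) + \left(6 - 4\right)\right) \left(-24\right) 31 = \left(33 + \left(6 - 4\right)\right) \left(-24\right) 31 = \left(33 + 2\right) \left(-24\right) 31 = 35 \left(-24\right) 31 = \left(-840\right) 31 = -26040$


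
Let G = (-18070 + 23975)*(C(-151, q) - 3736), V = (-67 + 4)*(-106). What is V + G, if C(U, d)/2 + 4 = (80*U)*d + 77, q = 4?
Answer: -591851472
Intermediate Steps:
C(U, d) = 146 + 160*U*d (C(U, d) = -8 + 2*((80*U)*d + 77) = -8 + 2*(80*U*d + 77) = -8 + 2*(77 + 80*U*d) = -8 + (154 + 160*U*d) = 146 + 160*U*d)
V = 6678 (V = -63*(-106) = 6678)
G = -591858150 (G = (-18070 + 23975)*((146 + 160*(-151)*4) - 3736) = 5905*((146 - 96640) - 3736) = 5905*(-96494 - 3736) = 5905*(-100230) = -591858150)
V + G = 6678 - 591858150 = -591851472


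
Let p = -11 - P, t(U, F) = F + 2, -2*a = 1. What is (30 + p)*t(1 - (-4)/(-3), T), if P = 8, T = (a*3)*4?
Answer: -44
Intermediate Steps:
a = -½ (a = -½*1 = -½ ≈ -0.50000)
T = -6 (T = -½*3*4 = -3/2*4 = -6)
t(U, F) = 2 + F
p = -19 (p = -11 - 1*8 = -11 - 8 = -19)
(30 + p)*t(1 - (-4)/(-3), T) = (30 - 19)*(2 - 6) = 11*(-4) = -44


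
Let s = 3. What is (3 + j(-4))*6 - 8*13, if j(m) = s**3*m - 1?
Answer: -740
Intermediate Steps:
j(m) = -1 + 27*m (j(m) = 3**3*m - 1 = 27*m - 1 = -1 + 27*m)
(3 + j(-4))*6 - 8*13 = (3 + (-1 + 27*(-4)))*6 - 8*13 = (3 + (-1 - 108))*6 - 104 = (3 - 109)*6 - 104 = -106*6 - 104 = -636 - 104 = -740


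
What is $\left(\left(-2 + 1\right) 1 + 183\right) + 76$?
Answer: $258$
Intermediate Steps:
$\left(\left(-2 + 1\right) 1 + 183\right) + 76 = \left(\left(-1\right) 1 + 183\right) + 76 = \left(-1 + 183\right) + 76 = 182 + 76 = 258$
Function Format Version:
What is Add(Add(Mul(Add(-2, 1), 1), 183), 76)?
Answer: 258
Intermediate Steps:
Add(Add(Mul(Add(-2, 1), 1), 183), 76) = Add(Add(Mul(-1, 1), 183), 76) = Add(Add(-1, 183), 76) = Add(182, 76) = 258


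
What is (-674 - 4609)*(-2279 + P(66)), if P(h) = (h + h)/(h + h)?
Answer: 12034674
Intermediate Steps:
P(h) = 1 (P(h) = (2*h)/((2*h)) = (2*h)*(1/(2*h)) = 1)
(-674 - 4609)*(-2279 + P(66)) = (-674 - 4609)*(-2279 + 1) = -5283*(-2278) = 12034674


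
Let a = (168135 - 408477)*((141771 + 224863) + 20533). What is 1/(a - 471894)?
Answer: -1/93052963008 ≈ -1.0747e-11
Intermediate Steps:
a = -93052491114 (a = -240342*(366634 + 20533) = -240342*387167 = -93052491114)
1/(a - 471894) = 1/(-93052491114 - 471894) = 1/(-93052963008) = -1/93052963008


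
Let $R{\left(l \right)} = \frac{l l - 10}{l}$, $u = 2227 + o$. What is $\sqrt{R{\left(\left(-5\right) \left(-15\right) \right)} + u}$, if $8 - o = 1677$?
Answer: $\frac{\sqrt{142395}}{15} \approx 25.157$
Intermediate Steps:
$o = -1669$ ($o = 8 - 1677 = -1669$)
$u = 558$ ($u = 2227 - 1669 = 558$)
$R{\left(l \right)} = \frac{-10 + l^{2}}{l}$ ($R{\left(l \right)} = \frac{l^{2} - 10}{l} = \frac{-10 + l^{2}}{l}$)
$\sqrt{R{\left(\left(-5\right) \left(-15\right) \right)} + u} = \sqrt{\left(\left(-5\right) \left(-15\right) - \frac{10}{\left(-5\right) \left(-15\right)}\right) + 558} = \sqrt{\left(75 - \frac{10}{75}\right) + 558} = \sqrt{\left(75 - \frac{2}{15}\right) + 558} = \sqrt{\frac{1123}{15} + 558} = \sqrt{\frac{9493}{15}} = \frac{\sqrt{142395}}{15}$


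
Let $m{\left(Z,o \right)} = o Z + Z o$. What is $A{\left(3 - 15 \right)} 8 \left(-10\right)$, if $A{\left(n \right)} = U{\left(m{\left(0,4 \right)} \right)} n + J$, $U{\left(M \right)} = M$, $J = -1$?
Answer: $80$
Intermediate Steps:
$m{\left(Z,o \right)} = 2 Z o$ ($m{\left(Z,o \right)} = Z o + Z o = 2 Z o$)
$A{\left(n \right)} = -1$ ($A{\left(n \right)} = 2 \cdot 0 \cdot 4 n - 1 = 0 n - 1 = 0 - 1 = -1$)
$A{\left(3 - 15 \right)} 8 \left(-10\right) = \left(-1\right) 8 \left(-10\right) = \left(-8\right) \left(-10\right) = 80$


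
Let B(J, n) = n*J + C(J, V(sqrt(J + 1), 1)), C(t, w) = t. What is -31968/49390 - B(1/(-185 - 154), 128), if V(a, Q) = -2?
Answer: -744307/2790535 ≈ -0.26673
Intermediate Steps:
B(J, n) = J + J*n (B(J, n) = n*J + J = J*n + J = J + J*n)
-31968/49390 - B(1/(-185 - 154), 128) = -31968/49390 - (1 + 128)/(-185 - 154) = -31968*1/49390 - 129/(-339) = -15984/24695 - (-1)*129/339 = -15984/24695 - 1*(-43/113) = -15984/24695 + 43/113 = -744307/2790535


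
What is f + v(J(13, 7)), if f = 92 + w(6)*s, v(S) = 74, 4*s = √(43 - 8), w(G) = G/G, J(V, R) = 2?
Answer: 166 + √35/4 ≈ 167.48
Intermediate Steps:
w(G) = 1
s = √35/4 (s = √(43 - 8)/4 = √35/4 ≈ 1.4790)
f = 92 + √35/4 (f = 92 + 1*(√35/4) = 92 + √35/4 ≈ 93.479)
f + v(J(13, 7)) = (92 + √35/4) + 74 = 166 + √35/4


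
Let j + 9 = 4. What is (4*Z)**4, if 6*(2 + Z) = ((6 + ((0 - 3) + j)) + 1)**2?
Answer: 234256/81 ≈ 2892.1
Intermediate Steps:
j = -5 (j = -9 + 4 = -5)
Z = -11/6 (Z = -2 + ((6 + ((0 - 3) - 5)) + 1)**2/6 = -2 + ((6 + (-3 - 5)) + 1)**2/6 = -2 + ((6 - 8) + 1)**2/6 = -2 + (-2 + 1)**2/6 = -2 + (1/6)*(-1)**2 = -2 + (1/6)*1 = -2 + 1/6 = -11/6 ≈ -1.8333)
(4*Z)**4 = (4*(-11/6))**4 = (-22/3)**4 = 234256/81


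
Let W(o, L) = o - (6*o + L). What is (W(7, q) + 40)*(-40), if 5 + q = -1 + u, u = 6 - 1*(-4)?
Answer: -40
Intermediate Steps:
u = 10 (u = 6 + 4 = 10)
q = 4 (q = -5 + (-1 + 10) = -5 + 9 = 4)
W(o, L) = -L - 5*o (W(o, L) = o - (L + 6*o) = o + (-L - 6*o) = -L - 5*o)
(W(7, q) + 40)*(-40) = ((-1*4 - 5*7) + 40)*(-40) = ((-4 - 35) + 40)*(-40) = (-39 + 40)*(-40) = 1*(-40) = -40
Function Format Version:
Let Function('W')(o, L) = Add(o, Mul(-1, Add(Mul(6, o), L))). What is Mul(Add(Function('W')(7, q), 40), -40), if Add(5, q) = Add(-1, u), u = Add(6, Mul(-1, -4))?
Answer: -40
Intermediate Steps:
u = 10 (u = Add(6, 4) = 10)
q = 4 (q = Add(-5, Add(-1, 10)) = Add(-5, 9) = 4)
Function('W')(o, L) = Add(Mul(-1, L), Mul(-5, o)) (Function('W')(o, L) = Add(o, Mul(-1, Add(L, Mul(6, o)))) = Add(o, Add(Mul(-1, L), Mul(-6, o))) = Add(Mul(-1, L), Mul(-5, o)))
Mul(Add(Function('W')(7, q), 40), -40) = Mul(Add(Add(Mul(-1, 4), Mul(-5, 7)), 40), -40) = Mul(Add(Add(-4, -35), 40), -40) = Mul(Add(-39, 40), -40) = Mul(1, -40) = -40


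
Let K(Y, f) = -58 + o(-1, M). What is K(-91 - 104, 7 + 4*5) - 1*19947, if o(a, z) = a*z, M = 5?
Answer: -20010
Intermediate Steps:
K(Y, f) = -63 (K(Y, f) = -58 - 1*5 = -58 - 5 = -63)
K(-91 - 104, 7 + 4*5) - 1*19947 = -63 - 1*19947 = -63 - 19947 = -20010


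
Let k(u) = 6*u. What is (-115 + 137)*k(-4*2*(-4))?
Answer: 4224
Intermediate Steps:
(-115 + 137)*k(-4*2*(-4)) = (-115 + 137)*(6*(-4*2*(-4))) = 22*(6*(-8*(-4))) = 22*(6*32) = 22*192 = 4224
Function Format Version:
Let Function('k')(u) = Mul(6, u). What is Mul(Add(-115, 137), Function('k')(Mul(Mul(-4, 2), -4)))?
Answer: 4224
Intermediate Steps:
Mul(Add(-115, 137), Function('k')(Mul(Mul(-4, 2), -4))) = Mul(Add(-115, 137), Mul(6, Mul(Mul(-4, 2), -4))) = Mul(22, Mul(6, Mul(-8, -4))) = Mul(22, Mul(6, 32)) = Mul(22, 192) = 4224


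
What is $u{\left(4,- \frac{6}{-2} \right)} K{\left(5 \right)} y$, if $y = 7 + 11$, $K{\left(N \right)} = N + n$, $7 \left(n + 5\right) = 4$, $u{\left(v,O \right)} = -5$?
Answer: $- \frac{360}{7} \approx -51.429$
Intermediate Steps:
$n = - \frac{31}{7}$ ($n = -5 + \frac{1}{7} \cdot 4 = -5 + \frac{4}{7} = - \frac{31}{7} \approx -4.4286$)
$K{\left(N \right)} = - \frac{31}{7} + N$ ($K{\left(N \right)} = N - \frac{31}{7} = - \frac{31}{7} + N$)
$y = 18$
$u{\left(4,- \frac{6}{-2} \right)} K{\left(5 \right)} y = - 5 \left(- \frac{31}{7} + 5\right) 18 = \left(-5\right) \frac{4}{7} \cdot 18 = \left(- \frac{20}{7}\right) 18 = - \frac{360}{7}$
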